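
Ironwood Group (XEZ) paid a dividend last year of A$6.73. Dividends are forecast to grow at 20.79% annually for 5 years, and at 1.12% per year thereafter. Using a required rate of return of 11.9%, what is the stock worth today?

Two-stage DDM. Project D₁…D_5 at 0.2079, terminal growth 0.0112, discount at r = 0.119.
D_1 = 8.1292
D_2 = 9.8192
D_3 = 11.8606
D_4 = 14.3265
D_5 = 17.3049
Terminal value at t=5: TV = D_6/(r−g) = 17.4988/(0.119−0.0112) = 162.3261
P₀ = 8.1292/(1+0.119)^1 + 9.8192/(1+0.119)^2 + 11.8606/(1+0.119)^3 + 14.3265/(1+0.119)^4 + 17.3049/(1+0.119)^5 + 162.3261/(1+0.119)^5 = 135.0923

A$135.09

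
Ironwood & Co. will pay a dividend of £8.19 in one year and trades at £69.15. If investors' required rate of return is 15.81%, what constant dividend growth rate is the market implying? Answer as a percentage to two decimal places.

3.97%

From P₀ = D₁/(r − g), the implied growth is g = r − D₁/P₀.
g = 0.1581 − 8.19/69.15 = 0.1581 − 0.11844 = 0.03966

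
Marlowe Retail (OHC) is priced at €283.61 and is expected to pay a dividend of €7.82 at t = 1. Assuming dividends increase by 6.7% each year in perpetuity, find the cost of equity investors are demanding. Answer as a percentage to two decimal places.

9.46%

Rearranging the constant-growth DDM: r = D₁/P₀ + g.
r = 7.8200 / 283.61 + 0.067 = 0.02757 + 0.067 = 0.09457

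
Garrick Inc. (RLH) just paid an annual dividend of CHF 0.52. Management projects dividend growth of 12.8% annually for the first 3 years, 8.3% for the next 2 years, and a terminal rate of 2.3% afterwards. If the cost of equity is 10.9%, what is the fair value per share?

CHF 8.88

Three-stage DDM. Project D₁…D_5; terminal Gordon value at t=5 with g = 0.023; discount at r = 0.109.
D_1 = 0.5866
D_2 = 0.6616
D_3 = 0.7463
D_4 = 0.8083
D_5 = 0.8754
TV_5 = 0.8955/(0.109−0.023) = 10.4127
P₀ = Σ Dₜ/(1+r)ᵗ + TV_5/(1+r)^5 = 8.8776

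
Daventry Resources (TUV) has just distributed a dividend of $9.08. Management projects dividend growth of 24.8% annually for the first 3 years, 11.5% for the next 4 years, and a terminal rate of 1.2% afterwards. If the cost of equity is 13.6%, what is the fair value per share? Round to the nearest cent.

$170.13

Three-stage DDM. Project D₁…D_7; terminal Gordon value at t=7 with g = 0.012; discount at r = 0.136.
D_1 = 11.3318
D_2 = 14.1421
D_3 = 17.6494
D_4 = 19.6791
D_5 = 21.9422
D_6 = 24.4655
D_7 = 27.2790
TV_7 = 27.6064/(0.136−0.012) = 222.6322
P₀ = Σ Dₜ/(1+r)ᵗ + TV_7/(1+r)^7 = 170.1331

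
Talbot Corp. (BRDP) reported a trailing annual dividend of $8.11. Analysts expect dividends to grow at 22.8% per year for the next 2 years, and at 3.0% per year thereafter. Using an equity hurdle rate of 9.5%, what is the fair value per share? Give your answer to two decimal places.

Two-stage DDM. Project D₁…D_2 at 0.228, terminal growth 0.03, discount at r = 0.095.
D_1 = 9.9591
D_2 = 12.2298
Terminal value at t=2: TV = D_3/(r−g) = 12.5966/(0.095−0.03) = 193.7945
P₀ = 9.9591/(1+0.095)^1 + 12.2298/(1+0.095)^2 + 193.7945/(1+0.095)^2 = 180.9215

$180.92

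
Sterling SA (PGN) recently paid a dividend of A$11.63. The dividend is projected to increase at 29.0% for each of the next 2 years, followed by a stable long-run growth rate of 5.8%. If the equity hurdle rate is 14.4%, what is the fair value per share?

Two-stage DDM. Project D₁…D_2 at 0.29, terminal growth 0.058, discount at r = 0.144.
D_1 = 15.0027
D_2 = 19.3535
Terminal value at t=2: TV = D_3/(r−g) = 20.4760/(0.144−0.058) = 238.0928
P₀ = 15.0027/(1+0.144)^1 + 19.3535/(1+0.144)^2 + 238.0928/(1+0.144)^2 = 209.8280

A$209.83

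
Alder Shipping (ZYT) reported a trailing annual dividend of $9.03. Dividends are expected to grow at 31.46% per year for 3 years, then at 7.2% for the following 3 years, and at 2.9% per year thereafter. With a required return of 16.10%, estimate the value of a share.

Three-stage DDM. Project D₁…D_6; terminal Gordon value at t=6 with g = 0.029; discount at r = 0.161.
D_1 = 11.8708
D_2 = 15.6054
D_3 = 20.5149
D_4 = 21.9919
D_5 = 23.5754
D_6 = 25.2728
TV_6 = 26.0057/(0.161−0.029) = 197.0128
P₀ = Σ Dₜ/(1+r)ᵗ + TV_6/(1+r)^6 = 148.9565

$148.96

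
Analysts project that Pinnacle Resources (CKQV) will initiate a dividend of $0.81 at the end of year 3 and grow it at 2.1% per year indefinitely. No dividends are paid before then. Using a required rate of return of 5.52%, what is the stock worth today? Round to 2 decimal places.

Deferred-dividend DDM. At t=2 the remaining stream is a growing perpetuity with first payment D_3 = 0.81.
V_2 = D_3/(r−g) = 0.81/(0.0552−0.021) = 23.6842
P₀ = V_2/(1+r)^2 = 23.6842/(1+0.0552)^2 = 21.2711

$21.27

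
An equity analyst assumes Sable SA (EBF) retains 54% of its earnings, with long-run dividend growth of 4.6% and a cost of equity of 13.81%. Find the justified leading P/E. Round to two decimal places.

Payout ratio b = 1 − 0.54 = 0.46.
Justified leading P/E = b/(r−g) = 0.46/(0.1381−0.046) = 4.9946

4.99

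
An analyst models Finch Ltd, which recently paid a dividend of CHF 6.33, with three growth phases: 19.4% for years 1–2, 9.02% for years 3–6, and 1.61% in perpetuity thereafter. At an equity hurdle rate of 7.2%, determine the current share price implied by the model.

Three-stage DDM. Project D₁…D_6; terminal Gordon value at t=6 with g = 0.0161; discount at r = 0.072.
D_1 = 7.5580
D_2 = 9.0243
D_3 = 9.8383
D_4 = 10.7257
D_5 = 11.6931
D_6 = 12.7479
TV_6 = 12.9531/(0.072−0.0161) = 231.7190
P₀ = Σ Dₜ/(1+r)ᵗ + TV_6/(1+r)^6 = 200.3541

CHF 200.35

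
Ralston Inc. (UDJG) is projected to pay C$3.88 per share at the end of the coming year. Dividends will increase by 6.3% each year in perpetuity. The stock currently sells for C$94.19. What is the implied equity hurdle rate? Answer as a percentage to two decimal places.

Rearranging the constant-growth DDM: r = D₁/P₀ + g.
r = 3.8800 / 94.19 + 0.063 = 0.04119 + 0.063 = 0.10419

10.42%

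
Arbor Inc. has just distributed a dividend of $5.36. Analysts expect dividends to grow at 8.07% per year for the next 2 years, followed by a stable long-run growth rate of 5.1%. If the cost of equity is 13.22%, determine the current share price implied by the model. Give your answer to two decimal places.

$73.21

Two-stage DDM. Project D₁…D_2 at 0.0807, terminal growth 0.051, discount at r = 0.1322.
D_1 = 5.7926
D_2 = 6.2600
Terminal value at t=2: TV = D_3/(r−g) = 6.5793/(0.1322−0.051) = 81.0255
P₀ = 5.7926/(1+0.1322)^1 + 6.2600/(1+0.1322)^2 + 81.0255/(1+0.1322)^2 = 73.2082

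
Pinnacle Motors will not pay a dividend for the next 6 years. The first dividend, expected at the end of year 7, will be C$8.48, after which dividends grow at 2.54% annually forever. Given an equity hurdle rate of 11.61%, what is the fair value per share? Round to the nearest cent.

C$48.37

Deferred-dividend DDM. At t=6 the remaining stream is a growing perpetuity with first payment D_7 = 8.48.
V_6 = D_7/(r−g) = 8.48/(0.1161−0.0254) = 93.4950
P₀ = V_6/(1+r)^6 = 93.4950/(1+0.1161)^6 = 48.3693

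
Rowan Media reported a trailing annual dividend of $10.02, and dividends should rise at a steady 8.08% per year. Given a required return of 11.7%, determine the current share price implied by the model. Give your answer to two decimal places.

Gordon growth model: P₀ = D₁/(r − g). D₁ = 10.02 × (1 + 0.0808) = 10.8296.
P₀ = 10.8296 / (0.117 − 0.0808) = 10.8296 / 0.0362 = 299.1607

$299.16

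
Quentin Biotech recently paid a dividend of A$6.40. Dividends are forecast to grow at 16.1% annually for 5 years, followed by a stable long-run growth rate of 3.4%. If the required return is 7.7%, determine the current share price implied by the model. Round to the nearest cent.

Two-stage DDM. Project D₁…D_5 at 0.161, terminal growth 0.034, discount at r = 0.077.
D_1 = 7.4304
D_2 = 8.6267
D_3 = 10.0156
D_4 = 11.6281
D_5 = 13.5002
Terminal value at t=5: TV = D_6/(r−g) = 13.9592/(0.077−0.034) = 324.6334
P₀ = 7.4304/(1+0.077)^1 + 8.6267/(1+0.077)^2 + 10.0156/(1+0.077)^3 + 11.6281/(1+0.077)^4 + 13.5002/(1+0.077)^5 + 324.6334/(1+0.077)^5 = 264.3475

A$264.35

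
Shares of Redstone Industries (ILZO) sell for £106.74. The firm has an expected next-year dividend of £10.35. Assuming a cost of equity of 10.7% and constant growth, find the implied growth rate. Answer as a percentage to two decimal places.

1.00%

From P₀ = D₁/(r − g), the implied growth is g = r − D₁/P₀.
g = 0.107 − 10.35/106.74 = 0.107 − 0.09696 = 0.01004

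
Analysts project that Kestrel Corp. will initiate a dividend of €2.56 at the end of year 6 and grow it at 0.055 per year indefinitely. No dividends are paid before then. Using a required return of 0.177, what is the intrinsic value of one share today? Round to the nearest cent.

Deferred-dividend DDM. At t=5 the remaining stream is a growing perpetuity with first payment D_6 = 2.56.
V_5 = D_6/(r−g) = 2.56/(0.177−0.055) = 20.9836
P₀ = V_5/(1+r)^5 = 20.9836/(1+0.177)^5 = 9.2896

€9.29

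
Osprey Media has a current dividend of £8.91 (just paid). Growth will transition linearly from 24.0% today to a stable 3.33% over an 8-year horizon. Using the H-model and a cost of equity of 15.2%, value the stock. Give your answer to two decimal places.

H-model: P₀ = D₀[(1+g_L) + H(g_S−g_L)]/(r−g_L), with H = 8/2 = 4.
P₀ = 8.91 × [(1+0.0333) + 4×(0.24−0.0333)] / (0.152−0.0333)
   = 8.91 × 1.8601 / 0.1187 = 139.6250

£139.63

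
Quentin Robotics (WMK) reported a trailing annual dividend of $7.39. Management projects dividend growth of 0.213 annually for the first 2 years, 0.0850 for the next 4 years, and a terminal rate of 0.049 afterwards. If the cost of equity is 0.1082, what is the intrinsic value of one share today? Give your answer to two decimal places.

$194.70

Three-stage DDM. Project D₁…D_6; terminal Gordon value at t=6 with g = 0.049; discount at r = 0.1082.
D_1 = 8.9641
D_2 = 10.8734
D_3 = 11.7977
D_4 = 12.8005
D_5 = 13.8885
D_6 = 15.0690
TV_6 = 15.8074/(0.1082−0.049) = 267.0169
P₀ = Σ Dₜ/(1+r)ᵗ + TV_6/(1+r)^6 = 194.6978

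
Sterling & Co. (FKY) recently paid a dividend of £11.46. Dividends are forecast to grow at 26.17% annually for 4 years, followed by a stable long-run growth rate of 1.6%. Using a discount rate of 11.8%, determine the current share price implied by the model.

Two-stage DDM. Project D₁…D_4 at 0.2617, terminal growth 0.016, discount at r = 0.118.
D_1 = 14.4591
D_2 = 18.2430
D_3 = 23.0172
D_4 = 29.0408
Terminal value at t=4: TV = D_5/(r−g) = 29.5055/(0.118−0.016) = 289.2694
P₀ = 14.4591/(1+0.118)^1 + 18.2430/(1+0.118)^2 + 23.0172/(1+0.118)^3 + 29.0408/(1+0.118)^4 + 289.2694/(1+0.118)^4 = 247.7429

£247.74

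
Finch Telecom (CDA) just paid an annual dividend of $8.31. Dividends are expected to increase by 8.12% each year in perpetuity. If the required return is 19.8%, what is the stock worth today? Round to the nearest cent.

$76.92

Gordon growth model: P₀ = D₁/(r − g). D₁ = 8.31 × (1 + 0.0812) = 8.9848.
P₀ = 8.9848 / (0.198 − 0.0812) = 8.9848 / 0.1168 = 76.9244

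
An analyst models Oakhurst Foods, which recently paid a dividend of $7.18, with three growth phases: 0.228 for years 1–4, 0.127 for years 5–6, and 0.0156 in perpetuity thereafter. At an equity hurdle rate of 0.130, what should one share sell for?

Three-stage DDM. Project D₁…D_6; terminal Gordon value at t=6 with g = 0.0156; discount at r = 0.13.
D_1 = 8.8170
D_2 = 10.8273
D_3 = 13.2960
D_4 = 16.3274
D_5 = 18.4010
D_6 = 20.7379
TV_6 = 21.0615/(0.13−0.0156) = 184.1037
P₀ = Σ Dₜ/(1+r)ᵗ + TV_6/(1+r)^6 = 143.8873

$143.89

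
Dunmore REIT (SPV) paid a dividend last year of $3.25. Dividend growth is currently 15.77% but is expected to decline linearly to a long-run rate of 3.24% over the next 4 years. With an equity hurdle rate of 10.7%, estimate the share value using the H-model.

$55.89

H-model: P₀ = D₀[(1+g_L) + H(g_S−g_L)]/(r−g_L), with H = 4/2 = 2.
P₀ = 3.25 × [(1+0.0324) + 2×(0.1577−0.0324)] / (0.107−0.0324)
   = 3.25 × 1.2830 / 0.0746 = 55.8948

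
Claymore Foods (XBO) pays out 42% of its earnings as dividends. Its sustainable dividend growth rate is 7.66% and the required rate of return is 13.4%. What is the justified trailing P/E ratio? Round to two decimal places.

7.88

Justified trailing P/E = b(1+g)/(r−g) = 0.42×(1+0.0766)/(0.134−0.0766) = 7.8776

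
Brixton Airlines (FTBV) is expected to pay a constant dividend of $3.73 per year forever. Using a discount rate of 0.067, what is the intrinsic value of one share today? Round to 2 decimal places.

Zero-growth DDM (perpetuity): P₀ = D/r = 3.73 / 0.067 = 55.6716

$55.67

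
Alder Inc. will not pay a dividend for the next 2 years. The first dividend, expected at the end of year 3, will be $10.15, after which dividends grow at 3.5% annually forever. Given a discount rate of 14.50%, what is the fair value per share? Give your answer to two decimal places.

Deferred-dividend DDM. At t=2 the remaining stream is a growing perpetuity with first payment D_3 = 10.15.
V_2 = D_3/(r−g) = 10.15/(0.145−0.035) = 92.2727
P₀ = V_2/(1+r)^2 = 92.2727/(1+0.145)^2 = 70.3821

$70.38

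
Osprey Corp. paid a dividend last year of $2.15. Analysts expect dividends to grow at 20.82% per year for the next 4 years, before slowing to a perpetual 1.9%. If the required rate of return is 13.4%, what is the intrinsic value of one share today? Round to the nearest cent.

$34.65

Two-stage DDM. Project D₁…D_4 at 0.2082, terminal growth 0.019, discount at r = 0.134.
D_1 = 2.5976
D_2 = 3.1385
D_3 = 3.7919
D_4 = 4.5814
Terminal value at t=4: TV = D_5/(r−g) = 4.6684/(0.134−0.019) = 40.5948
P₀ = 2.5976/(1+0.134)^1 + 3.1385/(1+0.134)^2 + 3.7919/(1+0.134)^3 + 4.5814/(1+0.134)^4 + 40.5948/(1+0.134)^4 = 34.6500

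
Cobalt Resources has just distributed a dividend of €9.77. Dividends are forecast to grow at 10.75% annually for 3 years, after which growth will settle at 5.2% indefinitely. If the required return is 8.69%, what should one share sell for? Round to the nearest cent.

€342.00

Two-stage DDM. Project D₁…D_3 at 0.1075, terminal growth 0.052, discount at r = 0.0869.
D_1 = 10.8203
D_2 = 11.9835
D_3 = 13.2717
Terminal value at t=3: TV = D_4/(r−g) = 13.9618/(0.0869−0.052) = 400.0517
P₀ = 10.8203/(1+0.0869)^1 + 11.9835/(1+0.0869)^2 + 13.2717/(1+0.0869)^3 + 400.0517/(1+0.0869)^3 = 341.9992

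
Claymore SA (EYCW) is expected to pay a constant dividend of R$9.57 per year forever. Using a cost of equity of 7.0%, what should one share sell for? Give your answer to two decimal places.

Zero-growth DDM (perpetuity): P₀ = D/r = 9.57 / 0.07 = 136.7143

R$136.71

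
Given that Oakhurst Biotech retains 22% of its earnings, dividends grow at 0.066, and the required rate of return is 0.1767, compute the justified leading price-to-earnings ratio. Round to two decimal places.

7.05

Payout ratio b = 1 − 0.22 = 0.78.
Justified leading P/E = b/(r−g) = 0.78/(0.1767−0.066) = 7.0461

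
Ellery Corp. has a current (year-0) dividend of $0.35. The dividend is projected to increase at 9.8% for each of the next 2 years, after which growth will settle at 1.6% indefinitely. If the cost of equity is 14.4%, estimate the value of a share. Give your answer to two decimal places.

$3.22

Two-stage DDM. Project D₁…D_2 at 0.098, terminal growth 0.016, discount at r = 0.144.
D_1 = 0.3843
D_2 = 0.4220
Terminal value at t=2: TV = D_3/(r−g) = 0.4287/(0.144−0.016) = 3.3493
P₀ = 0.3843/(1+0.144)^1 + 0.4220/(1+0.144)^2 + 3.3493/(1+0.144)^2 = 3.2175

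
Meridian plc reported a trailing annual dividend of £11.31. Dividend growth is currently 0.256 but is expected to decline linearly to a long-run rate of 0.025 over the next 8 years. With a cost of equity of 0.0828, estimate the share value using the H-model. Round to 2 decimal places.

H-model: P₀ = D₀[(1+g_L) + H(g_S−g_L)]/(r−g_L), with H = 8/2 = 4.
P₀ = 11.31 × [(1+0.025) + 4×(0.256−0.025)] / (0.0828−0.025)
   = 11.31 × 1.9490 / 0.0578 = 381.3701

£381.37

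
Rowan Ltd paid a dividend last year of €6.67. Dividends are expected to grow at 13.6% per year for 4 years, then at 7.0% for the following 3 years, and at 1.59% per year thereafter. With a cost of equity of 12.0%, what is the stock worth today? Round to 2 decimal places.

Three-stage DDM. Project D₁…D_7; terminal Gordon value at t=7 with g = 0.0159; discount at r = 0.12.
D_1 = 7.5771
D_2 = 8.6076
D_3 = 9.7782
D_4 = 11.1081
D_5 = 11.8856
D_6 = 12.7176
D_7 = 13.6079
TV_7 = 13.8242/(0.12−0.0159) = 132.7978
P₀ = Σ Dₜ/(1+r)ᵗ + TV_7/(1+r)^7 = 107.0604

€107.06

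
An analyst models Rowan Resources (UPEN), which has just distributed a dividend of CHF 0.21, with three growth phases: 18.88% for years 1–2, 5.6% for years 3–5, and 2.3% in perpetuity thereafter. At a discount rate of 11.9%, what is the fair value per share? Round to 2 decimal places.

Three-stage DDM. Project D₁…D_5; terminal Gordon value at t=5 with g = 0.023; discount at r = 0.119.
D_1 = 0.2496
D_2 = 0.2968
D_3 = 0.3134
D_4 = 0.3310
D_5 = 0.3495
TV_5 = 0.3575/(0.119−0.023) = 3.7242
P₀ = Σ Dₜ/(1+r)ᵗ + TV_5/(1+r)^5 = 3.2167

CHF 3.22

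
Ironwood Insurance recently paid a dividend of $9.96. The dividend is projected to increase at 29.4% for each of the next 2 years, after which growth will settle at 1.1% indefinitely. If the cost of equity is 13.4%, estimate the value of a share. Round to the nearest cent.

Two-stage DDM. Project D₁…D_2 at 0.294, terminal growth 0.011, discount at r = 0.134.
D_1 = 12.8882
D_2 = 16.6774
Terminal value at t=2: TV = D_3/(r−g) = 16.8608/(0.134−0.011) = 137.0799
P₀ = 12.8882/(1+0.134)^1 + 16.6774/(1+0.134)^2 + 137.0799/(1+0.134)^2 = 130.9318

$130.93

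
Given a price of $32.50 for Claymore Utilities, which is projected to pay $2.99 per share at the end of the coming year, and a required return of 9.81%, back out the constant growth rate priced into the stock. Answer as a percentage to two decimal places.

From P₀ = D₁/(r − g), the implied growth is g = r − D₁/P₀.
g = 0.0981 − 2.99/32.50 = 0.0981 − 0.09200 = 0.00610

0.61%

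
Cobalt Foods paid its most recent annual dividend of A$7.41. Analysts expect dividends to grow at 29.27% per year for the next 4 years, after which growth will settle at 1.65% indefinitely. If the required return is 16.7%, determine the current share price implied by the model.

A$113.88

Two-stage DDM. Project D₁…D_4 at 0.2927, terminal growth 0.0165, discount at r = 0.167.
D_1 = 9.5789
D_2 = 12.3827
D_3 = 16.0071
D_4 = 20.6923
Terminal value at t=4: TV = D_5/(r−g) = 21.0337/(0.167−0.0165) = 139.7591
P₀ = 9.5789/(1+0.167)^1 + 12.3827/(1+0.167)^2 + 16.0071/(1+0.167)^3 + 20.6923/(1+0.167)^4 + 139.7591/(1+0.167)^4 = 113.8808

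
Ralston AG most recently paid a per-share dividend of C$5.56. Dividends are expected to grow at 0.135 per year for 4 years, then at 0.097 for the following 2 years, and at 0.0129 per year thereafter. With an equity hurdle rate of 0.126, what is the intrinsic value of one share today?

Three-stage DDM. Project D₁…D_6; terminal Gordon value at t=6 with g = 0.0129; discount at r = 0.126.
D_1 = 6.3106
D_2 = 7.1625
D_3 = 8.1295
D_4 = 9.2270
D_5 = 10.1220
D_6 = 11.1038
TV_6 = 11.2470/(0.126−0.0129) = 99.4433
P₀ = Σ Dₜ/(1+r)ᵗ + TV_6/(1+r)^6 = 82.5197

C$82.52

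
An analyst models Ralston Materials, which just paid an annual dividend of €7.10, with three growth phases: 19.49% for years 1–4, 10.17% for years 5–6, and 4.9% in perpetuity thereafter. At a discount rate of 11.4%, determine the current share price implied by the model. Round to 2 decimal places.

€200.77

Three-stage DDM. Project D₁…D_6; terminal Gordon value at t=6 with g = 0.049; discount at r = 0.114.
D_1 = 8.4838
D_2 = 10.1373
D_3 = 12.1130
D_4 = 14.4739
D_5 = 15.9459
D_6 = 17.5676
TV_6 = 18.4284/(0.114−0.049) = 283.5133
P₀ = Σ Dₜ/(1+r)ᵗ + TV_6/(1+r)^6 = 200.7719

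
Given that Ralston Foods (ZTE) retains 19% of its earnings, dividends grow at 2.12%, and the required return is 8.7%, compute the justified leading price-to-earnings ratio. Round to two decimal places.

12.31

Payout ratio b = 1 − 0.19 = 0.81.
Justified leading P/E = b/(r−g) = 0.81/(0.087−0.0212) = 12.3100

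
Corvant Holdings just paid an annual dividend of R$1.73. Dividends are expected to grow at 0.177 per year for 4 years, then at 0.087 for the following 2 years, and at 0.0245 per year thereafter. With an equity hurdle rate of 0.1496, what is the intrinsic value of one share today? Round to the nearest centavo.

Three-stage DDM. Project D₁…D_6; terminal Gordon value at t=6 with g = 0.0245; discount at r = 0.1496.
D_1 = 2.0362
D_2 = 2.3966
D_3 = 2.8208
D_4 = 3.3201
D_5 = 3.6090
D_6 = 3.9229
TV_6 = 4.0190/(0.1496−0.0245) = 32.1267
P₀ = Σ Dₜ/(1+r)ᵗ + TV_6/(1+r)^6 = 24.7575

R$24.76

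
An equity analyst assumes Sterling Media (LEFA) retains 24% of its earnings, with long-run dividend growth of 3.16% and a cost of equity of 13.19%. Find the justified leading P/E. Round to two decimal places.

Payout ratio b = 1 − 0.24 = 0.76.
Justified leading P/E = b/(r−g) = 0.76/(0.1319−0.0316) = 7.5773

7.58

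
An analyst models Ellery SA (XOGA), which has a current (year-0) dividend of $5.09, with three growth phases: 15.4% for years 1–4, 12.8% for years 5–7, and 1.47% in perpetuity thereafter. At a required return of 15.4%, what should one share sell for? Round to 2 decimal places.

$69.58

Three-stage DDM. Project D₁…D_7; terminal Gordon value at t=7 with g = 0.0147; discount at r = 0.154.
D_1 = 5.8739
D_2 = 6.7784
D_3 = 7.8223
D_4 = 9.0269
D_5 = 10.1824
D_6 = 11.4857
D_7 = 12.9559
TV_7 = 13.1464/(0.154−0.0147) = 94.3745
P₀ = Σ Dₜ/(1+r)ᵗ + TV_7/(1+r)^7 = 69.5791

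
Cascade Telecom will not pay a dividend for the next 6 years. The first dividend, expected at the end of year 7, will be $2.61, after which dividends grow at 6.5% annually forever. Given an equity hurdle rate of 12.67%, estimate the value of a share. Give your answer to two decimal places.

$20.68

Deferred-dividend DDM. At t=6 the remaining stream is a growing perpetuity with first payment D_7 = 2.61.
V_6 = D_7/(r−g) = 2.61/(0.1267−0.065) = 42.3015
P₀ = V_6/(1+r)^6 = 42.3015/(1+0.1267)^6 = 20.6779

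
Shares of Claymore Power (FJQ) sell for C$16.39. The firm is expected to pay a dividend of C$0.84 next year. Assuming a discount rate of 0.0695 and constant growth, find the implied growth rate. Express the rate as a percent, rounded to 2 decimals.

From P₀ = D₁/(r − g), the implied growth is g = r − D₁/P₀.
g = 0.0695 − 0.84/16.39 = 0.0695 − 0.05125 = 0.01825

1.82%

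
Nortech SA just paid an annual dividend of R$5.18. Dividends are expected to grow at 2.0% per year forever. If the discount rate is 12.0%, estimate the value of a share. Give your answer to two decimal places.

R$52.84

Gordon growth model: P₀ = D₁/(r − g). D₁ = 5.18 × (1 + 0.02) = 5.2836.
P₀ = 5.2836 / (0.12 − 0.02) = 5.2836 / 0.1 = 52.8360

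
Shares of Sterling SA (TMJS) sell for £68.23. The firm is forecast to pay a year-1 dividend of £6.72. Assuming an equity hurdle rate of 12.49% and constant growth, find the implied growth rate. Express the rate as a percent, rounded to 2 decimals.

2.64%

From P₀ = D₁/(r − g), the implied growth is g = r − D₁/P₀.
g = 0.1249 − 6.72/68.23 = 0.1249 − 0.09849 = 0.02641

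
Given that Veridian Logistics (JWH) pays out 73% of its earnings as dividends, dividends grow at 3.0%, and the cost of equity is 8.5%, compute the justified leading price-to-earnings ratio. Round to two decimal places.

13.27

Justified leading P/E = b/(r−g) = 0.73/(0.085−0.03) = 13.2727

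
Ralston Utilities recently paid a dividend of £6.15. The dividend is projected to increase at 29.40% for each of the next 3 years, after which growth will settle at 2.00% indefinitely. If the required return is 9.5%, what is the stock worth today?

£164.04

Two-stage DDM. Project D₁…D_3 at 0.294, terminal growth 0.02, discount at r = 0.095.
D_1 = 7.9581
D_2 = 10.2978
D_3 = 13.3253
Terminal value at t=3: TV = D_4/(r−g) = 13.5918/(0.095−0.02) = 181.2245
P₀ = 7.9581/(1+0.095)^1 + 10.2978/(1+0.095)^2 + 13.3253/(1+0.095)^3 + 181.2245/(1+0.095)^3 = 164.0357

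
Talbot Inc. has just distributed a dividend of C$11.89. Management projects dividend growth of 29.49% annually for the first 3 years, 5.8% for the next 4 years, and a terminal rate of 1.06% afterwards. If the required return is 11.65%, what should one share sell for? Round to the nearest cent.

C$256.03

Three-stage DDM. Project D₁…D_7; terminal Gordon value at t=7 with g = 0.0106; discount at r = 0.1165.
D_1 = 15.3964
D_2 = 19.9367
D_3 = 25.8161
D_4 = 27.3134
D_5 = 28.8976
D_6 = 30.5737
D_7 = 32.3469
TV_7 = 32.6898/(0.1165−0.0106) = 308.6857
P₀ = Σ Dₜ/(1+r)ᵗ + TV_7/(1+r)^7 = 256.0308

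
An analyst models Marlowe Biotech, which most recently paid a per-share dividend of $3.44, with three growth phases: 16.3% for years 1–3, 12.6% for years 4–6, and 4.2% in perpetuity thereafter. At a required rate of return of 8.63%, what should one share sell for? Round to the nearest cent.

$136.04

Three-stage DDM. Project D₁…D_6; terminal Gordon value at t=6 with g = 0.042; discount at r = 0.0863.
D_1 = 4.0007
D_2 = 4.6528
D_3 = 5.4112
D_4 = 6.0931
D_5 = 6.8608
D_6 = 7.7253
TV_6 = 8.0497/(0.0863−0.042) = 181.7091
P₀ = Σ Dₜ/(1+r)ᵗ + TV_6/(1+r)^6 = 136.0399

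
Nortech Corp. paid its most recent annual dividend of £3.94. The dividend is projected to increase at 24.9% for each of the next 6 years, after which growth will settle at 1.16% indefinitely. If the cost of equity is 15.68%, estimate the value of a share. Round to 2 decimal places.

Two-stage DDM. Project D₁…D_6 at 0.249, terminal growth 0.0116, discount at r = 0.1568.
D_1 = 4.9211
D_2 = 6.1464
D_3 = 7.6769
D_4 = 9.5884
D_5 = 11.9759
D_6 = 14.9579
Terminal value at t=6: TV = D_7/(r−g) = 15.1314/(0.1568−0.0116) = 104.2109
P₀ = 4.9211/(1+0.1568)^1 + 6.1464/(1+0.1568)^2 + 7.6769/(1+0.1568)^3 + 9.5884/(1+0.1568)^4 + 11.9759/(1+0.1568)^5 + 14.9579/(1+0.1568)^6 + 104.2109/(1+0.1568)^6 = 74.6712

£74.67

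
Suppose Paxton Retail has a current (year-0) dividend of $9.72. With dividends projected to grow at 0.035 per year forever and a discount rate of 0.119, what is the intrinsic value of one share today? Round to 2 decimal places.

$119.76

Gordon growth model: P₀ = D₁/(r − g). D₁ = 9.72 × (1 + 0.035) = 10.0602.
P₀ = 10.0602 / (0.119 − 0.035) = 10.0602 / 0.084 = 119.7643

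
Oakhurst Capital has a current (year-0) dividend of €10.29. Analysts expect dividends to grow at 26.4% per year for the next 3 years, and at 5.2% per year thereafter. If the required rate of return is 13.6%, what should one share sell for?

Two-stage DDM. Project D₁…D_3 at 0.264, terminal growth 0.052, discount at r = 0.136.
D_1 = 13.0066
D_2 = 16.4403
D_3 = 20.7805
Terminal value at t=3: TV = D_4/(r−g) = 21.8611/(0.136−0.052) = 260.2514
P₀ = 13.0066/(1+0.136)^1 + 16.4403/(1+0.136)^2 + 20.7805/(1+0.136)^3 + 260.2514/(1+0.136)^3 = 215.8883

€215.89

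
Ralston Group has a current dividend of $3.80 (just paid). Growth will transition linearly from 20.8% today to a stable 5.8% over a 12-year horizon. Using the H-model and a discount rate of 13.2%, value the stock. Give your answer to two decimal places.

$100.55

H-model: P₀ = D₀[(1+g_L) + H(g_S−g_L)]/(r−g_L), with H = 12/2 = 6.
P₀ = 3.80 × [(1+0.058) + 6×(0.208−0.058)] / (0.132−0.058)
   = 3.80 × 1.9580 / 0.074 = 100.5459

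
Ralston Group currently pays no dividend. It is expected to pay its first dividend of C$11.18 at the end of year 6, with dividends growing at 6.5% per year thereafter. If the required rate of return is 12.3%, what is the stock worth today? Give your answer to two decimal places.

Deferred-dividend DDM. At t=5 the remaining stream is a growing perpetuity with first payment D_6 = 11.18.
V_5 = D_6/(r−g) = 11.18/(0.123−0.065) = 192.7586
P₀ = V_5/(1+r)^5 = 192.7586/(1+0.123)^5 = 107.9233

C$107.92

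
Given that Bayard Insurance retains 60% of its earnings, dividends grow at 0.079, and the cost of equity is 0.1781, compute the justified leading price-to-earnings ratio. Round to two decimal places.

4.04

Payout ratio b = 1 − 0.60 = 0.40.
Justified leading P/E = b/(r−g) = 0.40/(0.1781−0.079) = 4.0363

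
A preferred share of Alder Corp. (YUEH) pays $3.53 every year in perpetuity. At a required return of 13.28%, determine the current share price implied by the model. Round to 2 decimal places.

$26.58

Zero-growth DDM (perpetuity): P₀ = D/r = 3.53 / 0.1328 = 26.5813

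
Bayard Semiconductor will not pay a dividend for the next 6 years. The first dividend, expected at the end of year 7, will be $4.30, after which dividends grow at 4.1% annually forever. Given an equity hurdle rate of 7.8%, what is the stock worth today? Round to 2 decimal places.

Deferred-dividend DDM. At t=6 the remaining stream is a growing perpetuity with first payment D_7 = 4.30.
V_6 = D_7/(r−g) = 4.30/(0.078−0.041) = 116.2162
P₀ = V_6/(1+r)^6 = 116.2162/(1+0.078)^6 = 74.0550

$74.05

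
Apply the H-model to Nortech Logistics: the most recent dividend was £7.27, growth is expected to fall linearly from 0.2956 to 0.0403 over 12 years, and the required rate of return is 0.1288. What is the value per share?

£211.29

H-model: P₀ = D₀[(1+g_L) + H(g_S−g_L)]/(r−g_L), with H = 12/2 = 6.
P₀ = 7.27 × [(1+0.0403) + 6×(0.2956−0.0403)] / (0.1288−0.0403)
   = 7.27 × 2.5721 / 0.0885 = 211.2900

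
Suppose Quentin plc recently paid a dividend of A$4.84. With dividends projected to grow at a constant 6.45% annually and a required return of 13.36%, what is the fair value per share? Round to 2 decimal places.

A$74.56

Gordon growth model: P₀ = D₁/(r − g). D₁ = 4.84 × (1 + 0.0645) = 5.1522.
P₀ = 5.1522 / (0.1336 − 0.0645) = 5.1522 / 0.0691 = 74.5612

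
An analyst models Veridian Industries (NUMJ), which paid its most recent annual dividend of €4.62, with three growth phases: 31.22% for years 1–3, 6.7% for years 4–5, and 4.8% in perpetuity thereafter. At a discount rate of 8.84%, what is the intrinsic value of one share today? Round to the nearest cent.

€237.94

Three-stage DDM. Project D₁…D_5; terminal Gordon value at t=5 with g = 0.048; discount at r = 0.0884.
D_1 = 6.0624
D_2 = 7.9550
D_3 = 10.4386
D_4 = 11.1380
D_5 = 11.8842
TV_5 = 12.4547/(0.0884−0.048) = 308.2839
P₀ = Σ Dₜ/(1+r)ᵗ + TV_5/(1+r)^5 = 237.9396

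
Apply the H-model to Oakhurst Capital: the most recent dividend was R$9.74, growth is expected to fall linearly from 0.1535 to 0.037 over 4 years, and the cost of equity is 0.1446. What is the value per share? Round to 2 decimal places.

R$114.96

H-model: P₀ = D₀[(1+g_L) + H(g_S−g_L)]/(r−g_L), with H = 4/2 = 2.
P₀ = 9.74 × [(1+0.037) + 2×(0.1535−0.037)] / (0.1446−0.037)
   = 9.74 × 1.2700 / 0.1076 = 114.9610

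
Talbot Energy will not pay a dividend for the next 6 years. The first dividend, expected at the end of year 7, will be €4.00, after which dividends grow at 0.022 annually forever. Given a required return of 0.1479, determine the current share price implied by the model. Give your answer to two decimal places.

€13.89

Deferred-dividend DDM. At t=6 the remaining stream is a growing perpetuity with first payment D_7 = 4.00.
V_6 = D_7/(r−g) = 4.00/(0.1479−0.022) = 31.7712
P₀ = V_6/(1+r)^6 = 31.7712/(1+0.1479)^6 = 13.8870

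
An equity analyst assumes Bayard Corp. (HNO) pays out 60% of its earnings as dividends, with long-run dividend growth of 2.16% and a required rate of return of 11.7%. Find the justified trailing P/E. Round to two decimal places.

6.43

Justified trailing P/E = b(1+g)/(r−g) = 0.60×(1+0.0216)/(0.117−0.0216) = 6.4252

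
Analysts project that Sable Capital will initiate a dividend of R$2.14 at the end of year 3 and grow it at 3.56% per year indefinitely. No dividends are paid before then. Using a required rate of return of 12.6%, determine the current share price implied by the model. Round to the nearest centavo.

R$18.67

Deferred-dividend DDM. At t=2 the remaining stream is a growing perpetuity with first payment D_3 = 2.14.
V_2 = D_3/(r−g) = 2.14/(0.126−0.0356) = 23.6726
P₀ = V_2/(1+r)^2 = 23.6726/(1+0.126)^2 = 18.6710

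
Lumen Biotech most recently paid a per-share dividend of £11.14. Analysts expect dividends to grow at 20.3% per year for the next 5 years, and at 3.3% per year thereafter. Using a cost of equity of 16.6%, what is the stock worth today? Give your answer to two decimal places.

Two-stage DDM. Project D₁…D_5 at 0.203, terminal growth 0.033, discount at r = 0.166.
D_1 = 13.4014
D_2 = 16.1219
D_3 = 19.3947
D_4 = 23.3318
D_5 = 28.0681
Terminal value at t=5: TV = D_6/(r−g) = 28.9944/(0.166−0.033) = 218.0028
P₀ = 13.4014/(1+0.166)^1 + 16.1219/(1+0.166)^2 + 19.3947/(1+0.166)^3 + 23.3318/(1+0.166)^4 + 28.0681/(1+0.166)^5 + 218.0028/(1+0.166)^5 = 162.3830

£162.38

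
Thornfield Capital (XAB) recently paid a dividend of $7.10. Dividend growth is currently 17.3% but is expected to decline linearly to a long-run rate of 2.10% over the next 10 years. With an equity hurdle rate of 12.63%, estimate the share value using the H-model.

H-model: P₀ = D₀[(1+g_L) + H(g_S−g_L)]/(r−g_L), with H = 10/2 = 5.
P₀ = 7.10 × [(1+0.021) + 5×(0.173−0.021)] / (0.1263−0.021)
   = 7.10 × 1.7810 / 0.1053 = 120.0864

$120.09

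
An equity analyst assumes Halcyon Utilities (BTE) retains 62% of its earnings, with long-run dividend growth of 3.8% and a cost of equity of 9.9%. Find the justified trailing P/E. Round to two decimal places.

6.47

Payout ratio b = 1 − 0.62 = 0.38.
Justified trailing P/E = b(1+g)/(r−g) = 0.38×(1+0.038)/(0.099−0.038) = 6.4662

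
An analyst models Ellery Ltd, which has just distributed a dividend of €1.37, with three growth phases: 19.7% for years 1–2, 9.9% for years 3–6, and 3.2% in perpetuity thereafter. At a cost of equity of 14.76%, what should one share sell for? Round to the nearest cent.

€19.47

Three-stage DDM. Project D₁…D_6; terminal Gordon value at t=6 with g = 0.032; discount at r = 0.1476.
D_1 = 1.6399
D_2 = 1.9629
D_3 = 2.1573
D_4 = 2.3709
D_5 = 2.6056
D_6 = 2.8635
TV_6 = 2.9551/(0.1476−0.032) = 25.5636
P₀ = Σ Dₜ/(1+r)ᵗ + TV_6/(1+r)^6 = 19.4676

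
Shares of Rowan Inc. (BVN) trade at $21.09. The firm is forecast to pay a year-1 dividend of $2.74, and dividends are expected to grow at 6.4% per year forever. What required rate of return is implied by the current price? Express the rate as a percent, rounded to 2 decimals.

19.39%

Rearranging the constant-growth DDM: r = D₁/P₀ + g.
r = 2.7400 / 21.09 + 0.064 = 0.12992 + 0.064 = 0.19392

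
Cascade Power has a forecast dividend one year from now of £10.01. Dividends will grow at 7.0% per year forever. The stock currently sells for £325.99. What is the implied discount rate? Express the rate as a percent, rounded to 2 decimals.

10.07%

Rearranging the constant-growth DDM: r = D₁/P₀ + g.
r = 10.0100 / 325.99 + 0.07 = 0.03071 + 0.07 = 0.10071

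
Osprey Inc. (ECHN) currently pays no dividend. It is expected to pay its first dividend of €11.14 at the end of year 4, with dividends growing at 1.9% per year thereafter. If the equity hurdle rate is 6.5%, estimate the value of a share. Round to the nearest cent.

Deferred-dividend DDM. At t=3 the remaining stream is a growing perpetuity with first payment D_4 = 11.14.
V_3 = D_4/(r−g) = 11.14/(0.065−0.019) = 242.1739
P₀ = V_3/(1+r)^3 = 242.1739/(1+0.065)^3 = 200.4835

€200.48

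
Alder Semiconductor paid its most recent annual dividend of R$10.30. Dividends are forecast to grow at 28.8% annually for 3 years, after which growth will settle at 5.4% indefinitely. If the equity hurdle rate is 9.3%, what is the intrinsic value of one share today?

R$498.81

Two-stage DDM. Project D₁…D_3 at 0.288, terminal growth 0.054, discount at r = 0.093.
D_1 = 13.2664
D_2 = 17.0871
D_3 = 22.0082
Terminal value at t=3: TV = D_4/(r−g) = 23.1967/(0.093−0.054) = 594.7861
P₀ = 13.2664/(1+0.093)^1 + 17.0871/(1+0.093)^2 + 22.0082/(1+0.093)^3 + 594.7861/(1+0.093)^3 = 498.8080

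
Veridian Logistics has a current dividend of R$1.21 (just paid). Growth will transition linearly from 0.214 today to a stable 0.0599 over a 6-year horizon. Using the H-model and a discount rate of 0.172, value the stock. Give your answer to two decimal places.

R$16.43

H-model: P₀ = D₀[(1+g_L) + H(g_S−g_L)]/(r−g_L), with H = 6/2 = 3.
P₀ = 1.21 × [(1+0.0599) + 3×(0.214−0.0599)] / (0.172−0.0599)
   = 1.21 × 1.5222 / 0.1121 = 16.4305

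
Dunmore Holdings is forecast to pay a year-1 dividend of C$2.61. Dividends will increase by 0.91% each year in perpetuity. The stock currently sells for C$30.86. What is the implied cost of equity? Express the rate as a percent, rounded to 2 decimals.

9.37%

Rearranging the constant-growth DDM: r = D₁/P₀ + g.
r = 2.6100 / 30.86 + 0.0091 = 0.08458 + 0.0091 = 0.09368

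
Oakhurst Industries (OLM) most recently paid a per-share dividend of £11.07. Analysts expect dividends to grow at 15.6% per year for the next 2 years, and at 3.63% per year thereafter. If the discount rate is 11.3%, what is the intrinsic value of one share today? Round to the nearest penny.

Two-stage DDM. Project D₁…D_2 at 0.156, terminal growth 0.0363, discount at r = 0.113.
D_1 = 12.7969
D_2 = 14.7932
Terminal value at t=2: TV = D_3/(r−g) = 15.3302/(0.113−0.0363) = 199.8727
P₀ = 12.7969/(1+0.113)^1 + 14.7932/(1+0.113)^2 + 199.8727/(1+0.113)^2 = 184.7874

£184.79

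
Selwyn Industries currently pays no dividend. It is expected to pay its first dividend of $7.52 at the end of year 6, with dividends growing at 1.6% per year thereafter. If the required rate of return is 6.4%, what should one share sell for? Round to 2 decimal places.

Deferred-dividend DDM. At t=5 the remaining stream is a growing perpetuity with first payment D_6 = 7.52.
V_5 = D_6/(r−g) = 7.52/(0.064−0.016) = 156.6667
P₀ = V_5/(1+r)^5 = 156.6667/(1+0.064)^5 = 114.8864

$114.89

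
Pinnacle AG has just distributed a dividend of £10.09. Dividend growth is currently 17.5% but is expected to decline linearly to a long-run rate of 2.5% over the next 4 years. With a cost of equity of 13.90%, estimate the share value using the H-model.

£117.27

H-model: P₀ = D₀[(1+g_L) + H(g_S−g_L)]/(r−g_L), with H = 4/2 = 2.
P₀ = 10.09 × [(1+0.025) + 2×(0.175−0.025)] / (0.139−0.025)
   = 10.09 × 1.3250 / 0.114 = 117.2741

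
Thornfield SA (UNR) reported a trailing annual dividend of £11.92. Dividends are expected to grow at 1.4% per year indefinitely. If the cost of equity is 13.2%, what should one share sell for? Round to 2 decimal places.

£102.43

Gordon growth model: P₀ = D₁/(r − g). D₁ = 11.92 × (1 + 0.014) = 12.0869.
P₀ = 12.0869 / (0.132 − 0.014) = 12.0869 / 0.118 = 102.4312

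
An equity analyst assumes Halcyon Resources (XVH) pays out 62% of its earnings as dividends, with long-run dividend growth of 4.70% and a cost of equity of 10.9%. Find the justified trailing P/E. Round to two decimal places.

Justified trailing P/E = b(1+g)/(r−g) = 0.62×(1+0.047)/(0.109−0.047) = 10.4700

10.47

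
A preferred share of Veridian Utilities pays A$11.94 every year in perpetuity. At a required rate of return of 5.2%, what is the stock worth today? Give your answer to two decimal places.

Zero-growth DDM (perpetuity): P₀ = D/r = 11.94 / 0.052 = 229.6154

A$229.62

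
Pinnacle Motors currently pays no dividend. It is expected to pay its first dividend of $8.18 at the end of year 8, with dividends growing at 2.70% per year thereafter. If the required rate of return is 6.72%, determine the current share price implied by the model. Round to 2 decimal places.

Deferred-dividend DDM. At t=7 the remaining stream is a growing perpetuity with first payment D_8 = 8.18.
V_7 = D_8/(r−g) = 8.18/(0.0672−0.027) = 203.4826
P₀ = V_7/(1+r)^7 = 203.4826/(1+0.0672)^7 = 129.0644

$129.06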